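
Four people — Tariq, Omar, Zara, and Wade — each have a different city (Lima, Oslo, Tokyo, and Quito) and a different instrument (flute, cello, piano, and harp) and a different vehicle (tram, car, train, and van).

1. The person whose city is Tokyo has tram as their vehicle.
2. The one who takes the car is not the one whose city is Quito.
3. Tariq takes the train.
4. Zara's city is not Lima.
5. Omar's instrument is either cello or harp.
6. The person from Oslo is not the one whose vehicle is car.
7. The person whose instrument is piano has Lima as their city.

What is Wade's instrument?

With clues 1–7, cello, flute, and harp are impossible for Wade's instrument.
That leaves piano.

piano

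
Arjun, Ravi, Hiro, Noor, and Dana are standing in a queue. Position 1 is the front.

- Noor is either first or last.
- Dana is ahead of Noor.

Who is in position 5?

With clues 1–2, Arjun, Dana, Hiro, and Ravi are ruled out for position 5.
So position 5 is Noor.

Noor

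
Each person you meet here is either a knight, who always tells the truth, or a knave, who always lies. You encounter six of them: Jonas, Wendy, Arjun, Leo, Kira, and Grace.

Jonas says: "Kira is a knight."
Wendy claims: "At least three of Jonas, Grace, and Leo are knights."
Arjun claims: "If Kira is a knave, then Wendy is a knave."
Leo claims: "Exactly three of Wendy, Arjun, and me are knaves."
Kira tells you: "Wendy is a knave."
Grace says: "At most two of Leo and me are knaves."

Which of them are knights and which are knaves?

Regardless of anyone's role, Grace's statement is true, so Grace is a knight.
Consider Jonas. Suppose Jonas is a knave.
Then no assignment of the remaining roles makes every statement match its speaker's type — contradiction.
So Jonas is a knight.
Consider Wendy. Suppose Wendy is a knight.
Then no assignment of the remaining roles makes every statement match its speaker's type — contradiction.
So Wendy is a knave.
With that fixed, Arjun's statement is true, so Arjun is a knight.
With that fixed, Leo's statement is false, so Leo is a knave.
With that fixed, Kira's statement is true, so Kira is a knight.

Jonas: knight, Wendy: knave, Arjun: knight, Leo: knave, Kira: knight, Grace: knight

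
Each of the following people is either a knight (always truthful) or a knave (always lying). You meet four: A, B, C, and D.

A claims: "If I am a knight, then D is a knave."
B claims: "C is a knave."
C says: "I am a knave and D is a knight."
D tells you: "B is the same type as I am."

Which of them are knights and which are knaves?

Consider A. Suppose A is a knave.
Then A's own statement would have to be false, but it can't be — contradiction.
So A is a knight.
Consider B. Suppose B is a knave.
Then whichever role D has, D's statement has the wrong truth value — contradiction.
So B is a knight.
Consider C. Suppose C is a knight.
Then B's statement comes out false, contradicting B being a knight.
So C is a knave.
Consider D. Suppose D is a knight.
Then A's statement comes out false, contradicting A being a knight.
So D is a knave.

A: knight, B: knight, C: knave, D: knave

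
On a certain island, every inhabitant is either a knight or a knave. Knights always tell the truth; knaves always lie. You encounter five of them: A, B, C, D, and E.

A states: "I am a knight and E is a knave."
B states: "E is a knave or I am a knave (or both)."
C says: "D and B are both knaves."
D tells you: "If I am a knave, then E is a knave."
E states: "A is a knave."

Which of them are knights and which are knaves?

Consider A. Suppose A is a knave.
Then no assignment of the remaining roles makes every statement match its speaker's type — contradiction.
So A is a knight.
With that fixed, E's statement is false, so E is a knave.
With that fixed, B's statement is true, so B is a knight.
With that fixed, C's statement is false, so C is a knave.
With that fixed, D's statement is true, so D is a knight.

A: knight, B: knight, C: knave, D: knight, E: knave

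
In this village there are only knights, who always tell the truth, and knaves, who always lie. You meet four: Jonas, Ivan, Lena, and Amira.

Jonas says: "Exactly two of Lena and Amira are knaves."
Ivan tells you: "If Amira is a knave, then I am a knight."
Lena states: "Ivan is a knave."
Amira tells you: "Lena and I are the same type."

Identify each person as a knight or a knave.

Consider Jonas. Suppose Jonas is a knight.
Then no assignment of the remaining roles makes every statement match its speaker's type — contradiction.
So Jonas is a knave.
Consider Ivan. Suppose Ivan is a knight.
Then no assignment of the remaining roles makes every statement match its speaker's type — contradiction.
So Ivan is a knave.
With that fixed, Lena's statement is true, so Lena is a knight.
Consider Amira. Suppose Amira is a knight.
Then Ivan's statement comes out true, contradicting Ivan being a knave.
So Amira is a knave.

Jonas: knave, Ivan: knave, Lena: knight, Amira: knave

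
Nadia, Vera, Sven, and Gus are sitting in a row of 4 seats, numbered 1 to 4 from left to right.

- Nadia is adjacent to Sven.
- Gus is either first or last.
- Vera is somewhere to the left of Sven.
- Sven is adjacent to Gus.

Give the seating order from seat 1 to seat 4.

From clues 1–2: Gus is in {1,4}.
From clues 1–3: Vera is in {1,2}.
From clues 1–4: Vera → seat 1, Nadia → seat 2, Sven → seat 3, Gus → seat 4.

Vera, Nadia, Sven, Gus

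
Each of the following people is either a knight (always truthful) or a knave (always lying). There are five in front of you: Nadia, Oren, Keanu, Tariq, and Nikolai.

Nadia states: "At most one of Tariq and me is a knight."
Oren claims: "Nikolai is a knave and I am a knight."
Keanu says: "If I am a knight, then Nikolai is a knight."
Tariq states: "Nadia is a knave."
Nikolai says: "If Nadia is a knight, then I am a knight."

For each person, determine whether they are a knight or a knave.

Nadia: knight, Oren: knave, Keanu: knight, Tariq: knave, Nikolai: knight

Consider Nadia. Suppose Nadia is a knave.
Then Nadia's own statement would have to be false, but it can't be — contradiction.
So Nadia is a knight.
With that fixed, Tariq's statement is false, so Tariq is a knave.
Consider Oren. Suppose Oren is a knight.
Then no assignment of the remaining roles makes every statement match its speaker's type — contradiction.
So Oren is a knave.
Consider Keanu. Suppose Keanu is a knave.
Then Keanu's own statement would have to be false, but it can't be — contradiction.
So Keanu is a knight.
Consider Nikolai. Suppose Nikolai is a knave.
Then Keanu's statement comes out false, contradicting Keanu being a knight.
So Nikolai is a knight.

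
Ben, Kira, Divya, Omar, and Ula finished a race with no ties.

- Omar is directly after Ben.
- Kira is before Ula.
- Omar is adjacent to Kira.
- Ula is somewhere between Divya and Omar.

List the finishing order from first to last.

Ben, Omar, Kira, Ula, Divya

From clue 1: Ben is in {1,2,3,4}.
From clues 1–3: Ben is in {1,2}.
From clues 1–4: Ben → place 1, Omar → place 2, Kira → place 3, Ula → place 4, Divya → place 5.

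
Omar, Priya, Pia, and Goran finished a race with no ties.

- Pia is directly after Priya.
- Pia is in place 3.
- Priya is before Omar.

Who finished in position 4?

Omar

With clue 1, Priya is ruled out for place 4.
With clues 1–2, Pia is ruled out for place 4.
With clues 1–3, Goran is ruled out for place 4.
So place 4 is Omar.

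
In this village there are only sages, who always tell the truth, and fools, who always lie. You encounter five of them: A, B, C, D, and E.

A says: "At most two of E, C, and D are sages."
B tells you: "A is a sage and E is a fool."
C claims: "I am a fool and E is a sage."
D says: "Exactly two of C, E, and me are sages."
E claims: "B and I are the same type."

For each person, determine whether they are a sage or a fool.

A: sage, B: sage, C: fool, D: fool, E: fool

Consider A. Suppose A is a fool.
Then no assignment of the remaining roles makes every statement match its speaker's type — contradiction.
So A is a sage.
Consider B. Suppose B is a fool.
Then whichever role E has, E's statement has the wrong truth value — contradiction.
So B is a sage.
Consider C. Suppose C is a sage.
Then C's own statement would have to be true, but it can't be — contradiction.
So C is a fool.
Consider D. Suppose D is a sage.
Then no assignment of the remaining roles makes every statement match its speaker's type — contradiction.
So D is a fool.
Consider E. Suppose E is a sage.
Then B's statement comes out false, contradicting B being a sage.
So E is a fool.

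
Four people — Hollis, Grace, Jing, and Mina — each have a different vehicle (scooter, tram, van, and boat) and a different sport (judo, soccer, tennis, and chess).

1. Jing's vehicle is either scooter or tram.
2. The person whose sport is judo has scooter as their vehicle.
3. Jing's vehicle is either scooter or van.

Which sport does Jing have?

With clues 1–3, chess, soccer, and tennis are impossible for Jing's sport.
That leaves judo.

judo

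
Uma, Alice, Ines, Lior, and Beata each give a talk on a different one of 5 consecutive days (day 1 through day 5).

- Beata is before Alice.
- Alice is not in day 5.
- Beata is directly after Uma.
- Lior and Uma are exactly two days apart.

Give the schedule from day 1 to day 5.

From clue 1: Alice is in {2,3,4,5}.
From clues 1–2: Alice is in {2,3,4}.
From clues 1–3: Uma is in {1,2}.
From clues 1–4: Uma → day 1, Beata → day 2, Lior → day 3, Alice → day 4, Ines → day 5.

Uma, Beata, Lior, Alice, Ines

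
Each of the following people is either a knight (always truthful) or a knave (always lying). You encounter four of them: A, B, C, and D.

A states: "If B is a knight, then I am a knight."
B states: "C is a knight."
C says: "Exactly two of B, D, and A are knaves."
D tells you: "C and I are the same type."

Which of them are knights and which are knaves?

Consider A. Suppose A is a knight.
Then no assignment of the remaining roles makes every statement match its speaker's type — contradiction.
So A is a knave.
Consider B. Suppose B is a knave.
Then A's statement comes out true, contradicting A being a knave.
So B is a knight.
Consider C. Suppose C is a knave.
Then B's statement comes out false, contradicting B being a knight.
So C is a knight.
Consider D. Suppose D is a knight.
Then C's statement comes out false, contradicting C being a knight.
So D is a knave.

A: knave, B: knight, C: knight, D: knave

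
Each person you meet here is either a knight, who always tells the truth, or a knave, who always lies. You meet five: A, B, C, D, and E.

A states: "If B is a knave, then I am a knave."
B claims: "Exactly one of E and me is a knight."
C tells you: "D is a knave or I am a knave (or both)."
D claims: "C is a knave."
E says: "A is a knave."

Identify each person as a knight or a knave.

Consider A. Suppose A is a knave.
Then A's own statement would have to be false, but it can't be — contradiction.
So A is a knight.
With that fixed, E's statement is false, so E is a knave.
Consider B. Suppose B is a knave.
Then A's statement comes out false, contradicting A being a knight.
So B is a knight.
Consider C. Suppose C is a knave.
Then C's own statement would have to be false, but it can't be — contradiction.
So C is a knight.
With that fixed, D's statement is false, so D is a knave.

A: knight, B: knight, C: knight, D: knave, E: knave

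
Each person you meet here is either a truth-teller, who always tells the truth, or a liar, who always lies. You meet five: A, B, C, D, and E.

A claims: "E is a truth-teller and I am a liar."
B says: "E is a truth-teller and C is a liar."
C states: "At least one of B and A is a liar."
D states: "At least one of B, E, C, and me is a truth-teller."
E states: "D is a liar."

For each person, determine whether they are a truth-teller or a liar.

A: liar, B: liar, C: truth-teller, D: truth-teller, E: liar

Consider A. Suppose A is a truth-teller.
Then A's own statement would have to be true, but it can't be — contradiction.
So A is a liar.
With that fixed, C's statement is true, so C is a truth-teller.
With that fixed, D's statement is true, so D is a truth-teller.
With that fixed, E's statement is false, so E is a liar.
With that fixed, B's statement is false, so B is a liar.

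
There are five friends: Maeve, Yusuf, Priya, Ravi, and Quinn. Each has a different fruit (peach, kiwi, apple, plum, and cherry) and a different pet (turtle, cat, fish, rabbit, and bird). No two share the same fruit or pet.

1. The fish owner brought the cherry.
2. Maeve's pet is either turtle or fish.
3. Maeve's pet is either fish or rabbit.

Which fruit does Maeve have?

With clues 1–3, apple, kiwi, peach, and plum are impossible for Maeve's fruit.
That leaves cherry.

cherry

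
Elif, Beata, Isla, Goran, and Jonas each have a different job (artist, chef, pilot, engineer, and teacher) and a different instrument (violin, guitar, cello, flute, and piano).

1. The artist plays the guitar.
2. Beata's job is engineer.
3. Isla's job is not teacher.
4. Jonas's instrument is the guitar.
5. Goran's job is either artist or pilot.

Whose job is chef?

With clues 1–2, Beata is impossible for the one with job chef.
With clues 1–4, Jonas is impossible for the one with job chef.
With clues 1–5, Elif and Goran are impossible for the one with job chef.
That leaves Isla.

Isla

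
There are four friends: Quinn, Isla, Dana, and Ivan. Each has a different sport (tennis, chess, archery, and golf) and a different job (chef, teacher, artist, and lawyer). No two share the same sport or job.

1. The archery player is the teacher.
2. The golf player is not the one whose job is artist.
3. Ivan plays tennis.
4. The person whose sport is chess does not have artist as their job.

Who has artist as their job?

With clues 1–4, Dana, Isla, and Quinn are impossible for the one with job artist.
That leaves Ivan.

Ivan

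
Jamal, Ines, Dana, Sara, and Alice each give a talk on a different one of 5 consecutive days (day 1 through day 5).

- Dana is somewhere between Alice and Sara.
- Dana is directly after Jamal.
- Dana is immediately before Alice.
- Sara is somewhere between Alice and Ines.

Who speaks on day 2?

With clues 1–2, Dana is ruled out for day 2.
With clues 1–3, Alice is ruled out for day 2.
With clues 1–4, Ines and Jamal are ruled out for day 2.
So day 2 is Sara.

Sara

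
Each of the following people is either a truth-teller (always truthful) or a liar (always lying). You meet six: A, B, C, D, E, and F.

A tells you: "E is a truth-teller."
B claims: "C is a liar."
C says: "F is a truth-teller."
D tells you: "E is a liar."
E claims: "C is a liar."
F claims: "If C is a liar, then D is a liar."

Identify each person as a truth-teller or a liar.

Consider A. Suppose A is a truth-teller.
Then no assignment of the remaining roles makes every statement match its speaker's type — contradiction.
So A is a liar.
Consider B. Suppose B is a truth-teller.
Then no assignment of the remaining roles makes every statement match its speaker's type — contradiction.
So B is a liar.
Consider C. Suppose C is a liar.
Then B's statement comes out true, contradicting B being a liar.
So C is a truth-teller.
With that fixed, E's statement is false, so E is a liar.
With that fixed, F's statement is true, so F is a truth-teller.
With that fixed, D's statement is true, so D is a truth-teller.

A: liar, B: liar, C: truth-teller, D: truth-teller, E: liar, F: truth-teller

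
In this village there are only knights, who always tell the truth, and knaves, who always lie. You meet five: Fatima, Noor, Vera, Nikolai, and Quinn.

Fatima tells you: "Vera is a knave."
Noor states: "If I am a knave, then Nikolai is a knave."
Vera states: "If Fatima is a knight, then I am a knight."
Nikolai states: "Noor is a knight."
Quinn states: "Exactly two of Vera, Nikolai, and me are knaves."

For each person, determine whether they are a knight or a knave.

Fatima: knave, Noor: knight, Vera: knight, Nikolai: knight, Quinn: knave

Consider Fatima. Suppose Fatima is a knight.
Then no assignment of the remaining roles makes every statement match its speaker's type — contradiction.
So Fatima is a knave.
With that fixed, Vera's statement is true, so Vera is a knight.
Consider Noor. Suppose Noor is a knave.
Then no assignment of the remaining roles makes every statement match its speaker's type — contradiction.
So Noor is a knight.
With that fixed, Nikolai's statement is true, so Nikolai is a knight.
With that fixed, Quinn's statement is false, so Quinn is a knave.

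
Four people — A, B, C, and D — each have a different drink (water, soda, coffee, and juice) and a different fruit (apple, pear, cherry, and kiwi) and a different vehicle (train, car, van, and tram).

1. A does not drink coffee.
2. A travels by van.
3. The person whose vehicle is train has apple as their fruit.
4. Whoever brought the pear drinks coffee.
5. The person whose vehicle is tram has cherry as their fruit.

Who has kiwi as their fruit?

A

With clues 1–5, B, C, and D are impossible for the one with fruit kiwi.
That leaves A.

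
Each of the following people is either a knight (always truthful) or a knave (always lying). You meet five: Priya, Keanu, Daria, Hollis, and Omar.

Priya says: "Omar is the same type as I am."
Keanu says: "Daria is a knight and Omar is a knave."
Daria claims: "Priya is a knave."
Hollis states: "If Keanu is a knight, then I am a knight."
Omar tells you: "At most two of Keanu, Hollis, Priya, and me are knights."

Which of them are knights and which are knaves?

Priya: knave, Keanu: knave, Daria: knight, Hollis: knight, Omar: knight

Consider Priya. Suppose Priya is a knight.
Then no assignment of the remaining roles makes every statement match its speaker's type — contradiction.
So Priya is a knave.
With that fixed, Daria's statement is true, so Daria is a knight.
Consider Keanu. Suppose Keanu is a knight.
Then no assignment of the remaining roles makes every statement match its speaker's type — contradiction.
So Keanu is a knave.
With that fixed, Hollis's statement is true, so Hollis is a knight.
With that fixed, Omar's statement is true, so Omar is a knight.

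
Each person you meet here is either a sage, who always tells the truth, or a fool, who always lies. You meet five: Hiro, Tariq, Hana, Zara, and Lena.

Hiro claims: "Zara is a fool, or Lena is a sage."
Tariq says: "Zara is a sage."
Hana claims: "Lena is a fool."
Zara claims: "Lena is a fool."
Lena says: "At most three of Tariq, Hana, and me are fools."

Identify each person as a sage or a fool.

Hiro: sage, Tariq: fool, Hana: fool, Zara: fool, Lena: sage

Regardless of anyone's role, Lena's statement is true, so Lena is a sage.
With that fixed, Hiro's statement is true, so Hiro is a sage.
With that fixed, Hana's statement is false, so Hana is a fool.
With that fixed, Zara's statement is false, so Zara is a fool.
With that fixed, Tariq's statement is false, so Tariq is a fool.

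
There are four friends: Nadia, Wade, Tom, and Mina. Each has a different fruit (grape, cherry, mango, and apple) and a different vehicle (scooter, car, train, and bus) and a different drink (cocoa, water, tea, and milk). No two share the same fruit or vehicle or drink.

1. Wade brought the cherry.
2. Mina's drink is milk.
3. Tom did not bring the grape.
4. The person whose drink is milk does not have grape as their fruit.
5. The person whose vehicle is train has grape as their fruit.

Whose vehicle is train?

With clues 1–5, Mina, Tom, and Wade are impossible for the one with vehicle train.
That leaves Nadia.

Nadia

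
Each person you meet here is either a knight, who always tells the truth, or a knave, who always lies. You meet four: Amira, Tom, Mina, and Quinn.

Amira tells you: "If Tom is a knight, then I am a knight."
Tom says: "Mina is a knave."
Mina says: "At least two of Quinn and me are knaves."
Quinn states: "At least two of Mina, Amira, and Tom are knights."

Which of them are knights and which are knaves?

Amira: knight, Tom: knight, Mina: knave, Quinn: knight

Consider Amira. Suppose Amira is a knave.
Then no assignment of the remaining roles makes every statement match its speaker's type — contradiction.
So Amira is a knight.
Consider Tom. Suppose Tom is a knave.
Then no assignment of the remaining roles makes every statement match its speaker's type — contradiction.
So Tom is a knight.
With that fixed, Quinn's statement is true, so Quinn is a knight.
With that fixed, Mina's statement is false, so Mina is a knave.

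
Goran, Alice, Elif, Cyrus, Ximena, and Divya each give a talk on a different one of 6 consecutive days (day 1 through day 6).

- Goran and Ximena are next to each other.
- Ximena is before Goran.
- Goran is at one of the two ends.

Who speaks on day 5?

With clues 1–3, Alice, Cyrus, Divya, Elif, and Goran are ruled out for day 5.
So day 5 is Ximena.

Ximena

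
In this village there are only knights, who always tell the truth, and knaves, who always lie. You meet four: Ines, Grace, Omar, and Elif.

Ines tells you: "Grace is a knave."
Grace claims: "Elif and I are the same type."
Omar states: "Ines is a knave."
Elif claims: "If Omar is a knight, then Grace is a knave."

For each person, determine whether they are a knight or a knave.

Ines: knight, Grace: knave, Omar: knave, Elif: knight

Consider Ines. Suppose Ines is a knave.
Then no assignment of the remaining roles makes every statement match its speaker's type — contradiction.
So Ines is a knight.
With that fixed, Omar's statement is false, so Omar is a knave.
With that fixed, Elif's statement is true, so Elif is a knight.
Consider Grace. Suppose Grace is a knight.
Then Ines's statement comes out false, contradicting Ines being a knight.
So Grace is a knave.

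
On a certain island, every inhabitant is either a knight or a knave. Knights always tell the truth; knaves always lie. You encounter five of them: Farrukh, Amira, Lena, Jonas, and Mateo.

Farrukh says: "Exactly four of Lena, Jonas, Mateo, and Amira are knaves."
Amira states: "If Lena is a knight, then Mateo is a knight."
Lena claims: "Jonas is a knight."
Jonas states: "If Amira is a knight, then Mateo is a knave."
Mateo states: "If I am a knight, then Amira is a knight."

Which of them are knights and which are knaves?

Farrukh: knave, Amira: knight, Lena: knave, Jonas: knave, Mateo: knight

Consider Farrukh. Suppose Farrukh is a knight.
Then no assignment of the remaining roles makes every statement match its speaker's type — contradiction.
So Farrukh is a knave.
Consider Amira. Suppose Amira is a knave.
Then whichever role Mateo has, Mateo's statement has the wrong truth value — contradiction.
So Amira is a knight.
With that fixed, Mateo's statement is true, so Mateo is a knight.
With that fixed, Jonas's statement is false, so Jonas is a knave.
With that fixed, Lena's statement is false, so Lena is a knave.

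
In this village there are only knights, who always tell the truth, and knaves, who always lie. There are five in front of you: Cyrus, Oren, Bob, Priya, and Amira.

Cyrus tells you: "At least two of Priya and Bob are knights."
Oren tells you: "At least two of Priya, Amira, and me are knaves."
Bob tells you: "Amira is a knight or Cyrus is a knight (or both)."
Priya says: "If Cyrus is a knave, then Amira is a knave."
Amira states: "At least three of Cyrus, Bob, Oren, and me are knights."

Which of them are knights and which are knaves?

Consider Cyrus. Suppose Cyrus is a knave.
Then no assignment of the remaining roles makes every statement match its speaker's type — contradiction.
So Cyrus is a knight.
With that fixed, Bob's statement is true, so Bob is a knight.
With that fixed, Priya's statement is true, so Priya is a knight.
Consider Oren. Suppose Oren is a knight.
Then Oren's own statement would have to be true, but it can't be — contradiction.
So Oren is a knave.
Consider Amira. Suppose Amira is a knave.
Then Oren's statement comes out true, contradicting Oren being a knave.
So Amira is a knight.

Cyrus: knight, Oren: knave, Bob: knight, Priya: knight, Amira: knight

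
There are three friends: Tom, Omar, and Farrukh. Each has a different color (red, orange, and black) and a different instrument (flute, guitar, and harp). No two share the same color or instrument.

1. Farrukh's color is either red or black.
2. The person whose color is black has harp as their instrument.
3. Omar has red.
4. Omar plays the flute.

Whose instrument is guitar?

Tom

With clues 1–3, Farrukh is impossible for the one with instrument guitar.
With clues 1–4, Omar is impossible for the one with instrument guitar.
That leaves Tom.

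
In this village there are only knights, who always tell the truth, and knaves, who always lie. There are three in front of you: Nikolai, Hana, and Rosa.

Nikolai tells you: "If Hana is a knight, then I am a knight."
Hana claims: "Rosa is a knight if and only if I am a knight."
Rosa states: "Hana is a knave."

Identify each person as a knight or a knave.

Nikolai: knight, Hana: knave, Rosa: knight

Consider Nikolai. Suppose Nikolai is a knave.
Then no assignment of the remaining roles makes every statement match its speaker's type — contradiction.
So Nikolai is a knight.
Consider Hana. Suppose Hana is a knight.
Then no assignment of the remaining roles makes every statement match its speaker's type — contradiction.
So Hana is a knave.
With that fixed, Rosa's statement is true, so Rosa is a knight.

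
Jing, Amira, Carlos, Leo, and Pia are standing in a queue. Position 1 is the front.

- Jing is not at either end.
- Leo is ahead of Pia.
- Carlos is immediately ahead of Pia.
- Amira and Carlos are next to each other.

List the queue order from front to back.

From clue 1: Jing is in {2,3,4}.
From clues 1–4: Leo → position 1, Jing → position 2, Amira → position 3, Carlos → position 4, Pia → position 5.

Leo, Jing, Amira, Carlos, Pia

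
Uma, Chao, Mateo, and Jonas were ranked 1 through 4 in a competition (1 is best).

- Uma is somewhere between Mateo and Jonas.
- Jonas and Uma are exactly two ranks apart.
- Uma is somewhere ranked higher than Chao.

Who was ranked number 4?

Jonas

With clue 1, Uma is ruled out for rank 4.
With clues 1–2, Chao is ruled out for rank 4.
With clues 1–3, Mateo is ruled out for rank 4.
So rank 4 is Jonas.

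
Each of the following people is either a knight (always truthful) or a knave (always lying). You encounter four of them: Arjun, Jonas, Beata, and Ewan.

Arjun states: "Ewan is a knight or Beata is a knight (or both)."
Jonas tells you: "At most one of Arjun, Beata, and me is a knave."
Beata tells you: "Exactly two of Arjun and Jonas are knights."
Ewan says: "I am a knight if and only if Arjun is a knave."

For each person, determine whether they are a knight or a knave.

Arjun: knave, Jonas: knave, Beata: knave, Ewan: knave

Consider Arjun. Suppose Arjun is a knight.
Then whichever role Ewan has, Ewan's statement has the wrong truth value — contradiction.
So Arjun is a knave.
With that fixed, Beata's statement is false, so Beata is a knave.
With that fixed, Jonas's statement is false, so Jonas is a knave.
Consider Ewan. Suppose Ewan is a knight.
Then Arjun's statement comes out true, contradicting Arjun being a knave.
So Ewan is a knave.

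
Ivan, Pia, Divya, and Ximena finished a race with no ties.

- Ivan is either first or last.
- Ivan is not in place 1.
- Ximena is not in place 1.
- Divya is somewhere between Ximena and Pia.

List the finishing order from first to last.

Pia, Divya, Ximena, Ivan

From clue 1: Ivan is in {1,4}.
From clues 1–2: Ivan → place 4.
From clues 1–3: Ximena is in {2,3}.
From clues 1–4: Pia → place 1, Divya → place 2, Ximena → place 3.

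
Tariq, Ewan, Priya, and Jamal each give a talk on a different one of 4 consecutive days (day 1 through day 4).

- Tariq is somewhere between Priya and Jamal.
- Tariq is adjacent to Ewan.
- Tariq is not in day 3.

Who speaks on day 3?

With clues 1–2, Jamal and Priya are ruled out for day 3.
With clues 1–3, Tariq is ruled out for day 3.
So day 3 is Ewan.

Ewan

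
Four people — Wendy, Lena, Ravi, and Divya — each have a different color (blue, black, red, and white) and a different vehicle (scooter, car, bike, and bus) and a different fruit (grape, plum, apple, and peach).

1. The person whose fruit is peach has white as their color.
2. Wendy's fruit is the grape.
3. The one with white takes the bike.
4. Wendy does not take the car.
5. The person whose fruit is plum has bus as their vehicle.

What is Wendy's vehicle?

With clues 1–3, bike is impossible for Wendy's vehicle.
With clues 1–4, car is impossible for Wendy's vehicle.
With clues 1–5, bus is impossible for Wendy's vehicle.
That leaves scooter.

scooter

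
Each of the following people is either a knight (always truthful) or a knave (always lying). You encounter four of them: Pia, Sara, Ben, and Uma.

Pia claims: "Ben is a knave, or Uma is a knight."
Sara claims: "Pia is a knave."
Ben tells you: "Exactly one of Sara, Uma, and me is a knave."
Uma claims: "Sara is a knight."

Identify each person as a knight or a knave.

Pia: knight, Sara: knave, Ben: knave, Uma: knave

Consider Pia. Suppose Pia is a knave.
Then no assignment of the remaining roles makes every statement match its speaker's type — contradiction.
So Pia is a knight.
With that fixed, Sara's statement is false, so Sara is a knave.
With that fixed, Uma's statement is false, so Uma is a knave.
With that fixed, Ben's statement is false, so Ben is a knave.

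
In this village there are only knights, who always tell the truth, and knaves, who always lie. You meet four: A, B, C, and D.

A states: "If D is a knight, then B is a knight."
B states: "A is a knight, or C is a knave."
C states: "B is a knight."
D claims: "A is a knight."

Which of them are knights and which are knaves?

A: knight, B: knight, C: knight, D: knight

Consider A. Suppose A is a knave.
Then no assignment of the remaining roles makes every statement match its speaker's type — contradiction.
So A is a knight.
With that fixed, B's statement is true, so B is a knight.
With that fixed, C's statement is true, so C is a knight.
With that fixed, D's statement is true, so D is a knight.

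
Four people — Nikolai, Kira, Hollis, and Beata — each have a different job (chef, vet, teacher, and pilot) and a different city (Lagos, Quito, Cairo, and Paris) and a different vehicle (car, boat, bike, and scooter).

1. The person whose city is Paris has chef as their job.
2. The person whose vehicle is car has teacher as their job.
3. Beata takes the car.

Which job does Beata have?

teacher

With clues 1–3, chef, pilot, and vet are impossible for Beata's job.
That leaves teacher.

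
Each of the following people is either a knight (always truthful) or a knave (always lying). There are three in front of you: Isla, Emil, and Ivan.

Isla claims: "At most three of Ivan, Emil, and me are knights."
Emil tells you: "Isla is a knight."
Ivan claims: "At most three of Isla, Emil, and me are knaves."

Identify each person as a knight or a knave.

Isla: knight, Emil: knight, Ivan: knight

Regardless of anyone's role, Isla's statement is true, so Isla is a knight.
With that fixed, Emil's statement is true, so Emil is a knight.
With that fixed, Ivan's statement is true, so Ivan is a knight.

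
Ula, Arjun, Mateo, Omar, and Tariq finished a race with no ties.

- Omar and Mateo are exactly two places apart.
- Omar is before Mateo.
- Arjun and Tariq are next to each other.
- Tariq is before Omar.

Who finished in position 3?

Omar

With clues 1–3, Arjun, Tariq, and Ula are ruled out for place 3.
With clues 1–4, Mateo is ruled out for place 3.
So place 3 is Omar.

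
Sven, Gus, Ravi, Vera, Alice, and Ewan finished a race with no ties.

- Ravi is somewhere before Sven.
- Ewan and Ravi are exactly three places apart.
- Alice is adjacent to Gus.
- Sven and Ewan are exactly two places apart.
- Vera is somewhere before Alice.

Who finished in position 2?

With clues 1–4, Ewan, Ravi, and Vera are ruled out for place 2.
With clues 1–5, Alice and Gus are ruled out for place 2.
So place 2 is Sven.

Sven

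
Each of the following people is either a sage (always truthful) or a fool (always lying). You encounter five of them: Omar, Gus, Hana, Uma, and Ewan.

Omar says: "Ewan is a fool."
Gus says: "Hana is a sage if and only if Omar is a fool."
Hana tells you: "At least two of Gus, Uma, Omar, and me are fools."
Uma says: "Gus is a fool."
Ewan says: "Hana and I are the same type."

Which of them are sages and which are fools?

Omar: fool, Gus: sage, Hana: sage, Uma: fool, Ewan: sage

Consider Omar. Suppose Omar is a sage.
Then no assignment of the remaining roles makes every statement match its speaker's type — contradiction.
So Omar is a fool.
Consider Gus. Suppose Gus is a fool.
Then no assignment of the remaining roles makes every statement match its speaker's type — contradiction.
So Gus is a sage.
With that fixed, Uma's statement is false, so Uma is a fool.
With that fixed, Hana's statement is true, so Hana is a sage.
Consider Ewan. Suppose Ewan is a fool.
Then Omar's statement comes out true, contradicting Omar being a fool.
So Ewan is a sage.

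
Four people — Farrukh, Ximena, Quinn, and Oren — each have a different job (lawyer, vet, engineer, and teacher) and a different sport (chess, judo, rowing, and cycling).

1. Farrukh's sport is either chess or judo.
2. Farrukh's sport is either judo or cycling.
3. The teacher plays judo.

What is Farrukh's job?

With clues 1–3, engineer, lawyer, and vet are impossible for Farrukh's job.
That leaves teacher.

teacher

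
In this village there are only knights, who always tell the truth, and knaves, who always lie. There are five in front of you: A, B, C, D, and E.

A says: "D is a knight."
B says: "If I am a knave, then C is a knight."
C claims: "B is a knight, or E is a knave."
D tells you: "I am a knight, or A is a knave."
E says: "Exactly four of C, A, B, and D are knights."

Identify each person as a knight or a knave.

A: knight, B: knight, C: knight, D: knight, E: knight

Consider A. Suppose A is a knave.
Then no assignment of the remaining roles makes every statement match its speaker's type — contradiction.
So A is a knight.
Consider B. Suppose B is a knave.
Then no assignment of the remaining roles makes every statement match its speaker's type — contradiction.
So B is a knight.
With that fixed, C's statement is true, so C is a knight.
Consider D. Suppose D is a knave.
Then A's statement comes out false, contradicting A being a knight.
So D is a knight.
With that fixed, E's statement is true, so E is a knight.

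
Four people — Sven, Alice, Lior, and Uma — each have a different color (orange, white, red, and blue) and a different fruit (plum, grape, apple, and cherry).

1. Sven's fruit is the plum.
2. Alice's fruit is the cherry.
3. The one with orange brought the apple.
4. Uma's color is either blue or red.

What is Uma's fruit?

grape

Clue 1 rules out plum for Uma's fruit.
With clues 1–2, cherry is impossible for Uma's fruit.
With clues 1–4, apple is impossible for Uma's fruit.
That leaves grape.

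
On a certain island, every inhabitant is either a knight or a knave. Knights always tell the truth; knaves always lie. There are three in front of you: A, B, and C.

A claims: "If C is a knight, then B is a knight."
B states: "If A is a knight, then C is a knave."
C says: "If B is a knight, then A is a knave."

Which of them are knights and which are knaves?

Consider A. Suppose A is a knave.
Then no assignment of the remaining roles makes every statement match its speaker's type — contradiction.
So A is a knight.
Consider B. Suppose B is a knave.
Then no assignment of the remaining roles makes every statement match its speaker's type — contradiction.
So B is a knight.
With that fixed, C's statement is false, so C is a knave.

A: knight, B: knight, C: knave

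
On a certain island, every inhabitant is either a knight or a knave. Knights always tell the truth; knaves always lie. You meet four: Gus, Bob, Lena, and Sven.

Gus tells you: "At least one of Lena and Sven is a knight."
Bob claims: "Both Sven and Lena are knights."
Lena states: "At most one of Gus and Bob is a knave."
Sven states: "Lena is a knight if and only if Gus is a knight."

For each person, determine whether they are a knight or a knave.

Consider Gus. Suppose Gus is a knave.
Then no assignment of the remaining roles makes every statement match its speaker's type — contradiction.
So Gus is a knight.
With that fixed, Lena's statement is true, so Lena is a knight.
With that fixed, Sven's statement is true, so Sven is a knight.
With that fixed, Bob's statement is true, so Bob is a knight.

Gus: knight, Bob: knight, Lena: knight, Sven: knight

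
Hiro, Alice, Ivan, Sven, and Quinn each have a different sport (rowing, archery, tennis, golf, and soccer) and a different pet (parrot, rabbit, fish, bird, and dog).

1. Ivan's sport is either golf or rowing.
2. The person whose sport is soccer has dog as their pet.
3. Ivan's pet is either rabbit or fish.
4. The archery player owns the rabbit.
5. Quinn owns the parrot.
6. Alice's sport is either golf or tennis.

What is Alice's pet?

With clues 1–4, fish is impossible for Alice's pet.
With clues 1–5, parrot is impossible for Alice's pet.
With clues 1–6, dog and rabbit are impossible for Alice's pet.
That leaves bird.

bird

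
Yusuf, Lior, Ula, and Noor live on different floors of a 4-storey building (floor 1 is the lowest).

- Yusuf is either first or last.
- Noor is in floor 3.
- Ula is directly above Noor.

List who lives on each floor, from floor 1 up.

From clue 1: Yusuf is in {1,4}.
From clues 1–2: Noor → floor 3.
From clues 1–3: Yusuf → floor 1, Lior → floor 2, Ula → floor 4.

Yusuf, Lior, Noor, Ula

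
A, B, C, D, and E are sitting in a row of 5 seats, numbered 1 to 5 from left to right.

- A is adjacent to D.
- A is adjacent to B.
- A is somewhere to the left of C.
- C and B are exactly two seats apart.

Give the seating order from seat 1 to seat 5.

From clues 1–2: A is in {2,3,4}.
From clues 1–3: A is in {2,3}.
From clues 1–4: D → seat 1, A → seat 2, B → seat 3, E → seat 4, C → seat 5.

D, A, B, E, C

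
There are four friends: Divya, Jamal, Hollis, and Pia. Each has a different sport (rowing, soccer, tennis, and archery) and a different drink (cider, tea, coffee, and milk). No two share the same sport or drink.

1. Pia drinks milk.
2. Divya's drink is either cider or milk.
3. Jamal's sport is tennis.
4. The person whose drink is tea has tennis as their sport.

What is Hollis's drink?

coffee

Clue 1 rules out milk for Hollis's drink.
With clues 1–2, cider is impossible for Hollis's drink.
With clues 1–4, tea is impossible for Hollis's drink.
That leaves coffee.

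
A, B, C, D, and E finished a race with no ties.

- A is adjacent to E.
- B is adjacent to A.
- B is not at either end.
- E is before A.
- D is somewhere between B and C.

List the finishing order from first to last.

E, A, B, D, C

From clues 1–2: A is in {2,3,4}.
From clues 1–4: A is in {2,3}.
From clues 1–5: E → place 1, A → place 2, B → place 3, D → place 4, C → place 5.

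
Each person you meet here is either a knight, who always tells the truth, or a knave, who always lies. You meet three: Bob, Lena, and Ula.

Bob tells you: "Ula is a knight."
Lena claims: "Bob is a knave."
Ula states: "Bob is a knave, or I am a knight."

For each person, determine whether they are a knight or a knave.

Consider Bob. Suppose Bob is a knave.
Then no assignment of the remaining roles makes every statement match its speaker's type — contradiction.
So Bob is a knight.
With that fixed, Lena's statement is false, so Lena is a knave.
Consider Ula. Suppose Ula is a knave.
Then Bob's statement comes out false, contradicting Bob being a knight.
So Ula is a knight.

Bob: knight, Lena: knave, Ula: knight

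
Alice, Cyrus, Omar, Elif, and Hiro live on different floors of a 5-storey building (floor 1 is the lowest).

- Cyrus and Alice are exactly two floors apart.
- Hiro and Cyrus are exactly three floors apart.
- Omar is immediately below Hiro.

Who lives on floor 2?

With clues 1–3, Alice, Cyrus, Elif, and Omar are ruled out for floor 2.
So floor 2 is Hiro.

Hiro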